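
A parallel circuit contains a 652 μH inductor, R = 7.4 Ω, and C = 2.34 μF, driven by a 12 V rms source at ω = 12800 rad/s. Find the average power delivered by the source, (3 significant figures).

X_L = ωL = 8.35 Ω
X_C = 1/(ωC) = 33.4 Ω
Parallel: admittances add. Y = 1/R + 1/(jωL) + jωC
Y = (0.135 − j0.0899) S
|Y| = 0.162 S → |Z| = 1/|Y| = 6.16 Ω, ∠Z = −∠Y = 33.6°
I = V/|Z| = 1.95 A
P = VI cos φ = 12 × 1.95 × cos(33.6°) = 19.5 W

19.5 W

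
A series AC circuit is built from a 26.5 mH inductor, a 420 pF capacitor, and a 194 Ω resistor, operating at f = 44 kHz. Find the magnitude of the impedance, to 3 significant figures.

ω = 2πf = 276500 rad/s
X_L = ωL = 7330 Ω
X_C = 1/(ωC) = 8610 Ω
Net reactance X = X_L − X_C = -1290 Ω
Z = 194 − j1290 Ω
|Z| = √(194² + 1290²) = 1300 Ω

1300 Ω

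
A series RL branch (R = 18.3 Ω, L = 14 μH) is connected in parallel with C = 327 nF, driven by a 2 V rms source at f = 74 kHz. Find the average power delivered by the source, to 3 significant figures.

194 mW

ω = 2πf = 465000 rad/s
X_L = ωL = 6.51 Ω
X_C = 1/(ωC) = 6.58 Ω
Branch 1 (R+jX_L): Z₁ = 18.3 + j6.51 Ω, |Z₁| = 19.4 Ω
Branch 2 (−jX_C): Z₂ = −j6.58 Ω
Parallel: Z = Z₁Z₂/(Z₁+Z₂), |Z| = 6.98 Ω, ∠Z = -70.2°
I = V/|Z| = 286 mA
P = VI cos φ = 2 × 0.286 × cos(-70.2°) = 194 mW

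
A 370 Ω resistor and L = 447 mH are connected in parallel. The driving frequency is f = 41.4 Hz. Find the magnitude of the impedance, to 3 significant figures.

ω = 2πf = 260.1 rad/s
X_L = ωL = 116 Ω
Parallel: admittances add. Y = 1/R + 1/(jωL)
Y = (0.00270 − j0.00860) S
|Y| = 0.00901 S → |Z| = 1/|Y| = 111 Ω, ∠Z = −∠Y = 72.6°

111 Ω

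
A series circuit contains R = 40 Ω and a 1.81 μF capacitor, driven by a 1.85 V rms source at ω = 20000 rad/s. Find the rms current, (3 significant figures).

38.1 mA

X_C = 1/(ωC) = 27.6 Ω
Z = 40.0 − j27.6 Ω
|Z| = √(40.0² + 27.6²) = 48.6 Ω
I = V/|Z| = 1.85/48.6 = 38.1 mA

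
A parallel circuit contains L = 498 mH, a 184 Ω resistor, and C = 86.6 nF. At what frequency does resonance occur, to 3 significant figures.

766 Hz

ω₀ = 1/√(LC) = 1/√(0.498 × 8.66e-08) = 4815 rad/s
f₀ = ω₀/(2π) = 766 Hz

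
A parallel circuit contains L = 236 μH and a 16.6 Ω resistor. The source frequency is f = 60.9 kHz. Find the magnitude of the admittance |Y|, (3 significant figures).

ω = 2πf = 382600 rad/s
X_L = ωL = 90.3 Ω
Parallel: admittances add. Y = 1/R + 1/(jωL)
Y = (0.0602 − j0.0111) S
|Y| = 0.0613 S → |Z| = 1/|Y| = 16.3 Ω, ∠Z = −∠Y = 10.4°

61.3 mS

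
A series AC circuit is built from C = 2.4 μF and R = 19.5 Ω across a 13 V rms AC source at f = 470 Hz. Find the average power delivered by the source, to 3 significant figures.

ω = 2πf = 2953 rad/s
X_C = 1/(ωC) = 141 Ω
Z = 19.5 − j141 Ω
|Z| = √(19.5² + 141²) = 142 Ω
∠Z = arctan(-141/19.5) = -82.1°
I = V/|Z| = 91.3 mA
P = VI cos φ = 13 × 0.0913 × cos(-82.1°) = 162 mW

162 mW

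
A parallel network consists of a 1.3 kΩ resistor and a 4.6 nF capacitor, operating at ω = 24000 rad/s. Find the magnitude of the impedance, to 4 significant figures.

X_C = 1/(ωC) = 9058 Ω
Parallel: admittances add. Y = 1/R + jωC
Y = (0.0007692 + j0.0001104) S
|Y| = 0.0007771 S → |Z| = 1/|Y| = 1287 Ω, ∠Z = −∠Y = -8.167°

1287 Ω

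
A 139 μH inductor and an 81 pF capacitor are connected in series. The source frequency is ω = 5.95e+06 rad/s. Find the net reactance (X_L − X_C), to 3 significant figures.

-1250 Ω

X_L = ωL = 827 Ω
X_C = 1/(ωC) = 2070 Ω
X = 827 − 2070 = -1250 Ω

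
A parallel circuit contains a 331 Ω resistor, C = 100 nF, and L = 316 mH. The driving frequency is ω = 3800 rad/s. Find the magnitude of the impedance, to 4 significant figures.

327.3 Ω

X_L = ωL = 1201 Ω
X_C = 1/(ωC) = 2632 Ω
Parallel: admittances add. Y = 1/R + 1/(jωL) + jωC
Y = (0.003021 − j0.0004528) S
|Y| = 0.003055 S → |Z| = 1/|Y| = 327.3 Ω, ∠Z = −∠Y = 8.523°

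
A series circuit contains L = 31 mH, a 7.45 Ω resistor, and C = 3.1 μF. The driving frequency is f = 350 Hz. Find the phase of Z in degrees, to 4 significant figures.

-84.58°

ω = 2πf = 2199 rad/s
X_L = ωL = 68.17 Ω
X_C = 1/(ωC) = 146.7 Ω
Net reactance X = X_L − X_C = -78.51 Ω
Z = 7.450 − j78.51 Ω
|Z| = √(7.450² + 78.51²) = 78.87 Ω
∠Z = arctan(-78.51/7.450) = -84.58°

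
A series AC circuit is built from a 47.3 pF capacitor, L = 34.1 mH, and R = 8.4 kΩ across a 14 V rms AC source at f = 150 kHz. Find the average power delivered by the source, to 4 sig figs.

9.992 mW

ω = 2πf = 942500 rad/s
X_L = ωL = 32140 Ω
X_C = 1/(ωC) = 22430 Ω
Net reactance X = X_L − X_C = 9707 Ω
Z = 8400 + j9707 Ω
|Z| = √(8400² + 9707²) = 12840 Ω
∠Z = arctan(9707/8400) = 49.13°
I = V/|Z| = 1.091 mA
P = VI cos φ = 14 × 0.001091 × cos(49.13°) = 9.992 mW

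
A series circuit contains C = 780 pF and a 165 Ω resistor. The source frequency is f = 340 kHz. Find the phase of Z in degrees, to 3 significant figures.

-74.6°

ω = 2πf = 2.136e+06 rad/s
X_C = 1/(ωC) = 600 Ω
Z = 165 − j600 Ω
|Z| = √(165² + 600²) = 622 Ω
∠Z = arctan(-600/165) = -74.6°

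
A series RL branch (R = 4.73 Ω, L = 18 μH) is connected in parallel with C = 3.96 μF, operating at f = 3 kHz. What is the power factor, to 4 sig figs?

ω = 2πf = 18850 rad/s
X_L = ωL = 0.3393 Ω
X_C = 1/(ωC) = 13.40 Ω
Branch 1 (R+jX_L): Z₁ = 4.730 + j0.3393 Ω, |Z₁| = 4.742 Ω
Branch 2 (−jX_C): Z₂ = −j13.40 Ω
Parallel: Z = Z₁Z₂/(Z₁+Z₂), |Z| = 4.574 Ω, ∠Z = -15.81°
cos φ = cos(-15.81°) = 0.9622

0.9622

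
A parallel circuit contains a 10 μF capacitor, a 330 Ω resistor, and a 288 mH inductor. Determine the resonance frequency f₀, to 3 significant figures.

93.8 Hz

ω₀ = 1/√(LC) = 1/√(0.288 × 1e-05) = 589.3 rad/s
f₀ = ω₀/(2π) = 93.8 Hz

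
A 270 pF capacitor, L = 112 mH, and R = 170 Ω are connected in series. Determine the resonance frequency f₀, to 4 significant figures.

28.94 kHz

ω₀ = 1/√(LC) = 1/√(0.112 × 2.7e-10) = 181800 rad/s
f₀ = ω₀/(2π) = 28.94 kHz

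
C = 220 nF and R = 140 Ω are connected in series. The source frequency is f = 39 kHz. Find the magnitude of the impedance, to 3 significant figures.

141 Ω

ω = 2πf = 245000 rad/s
X_C = 1/(ωC) = 18.5 Ω
Z = 140 − j18.5 Ω
|Z| = √(140² + 18.5²) = 141 Ω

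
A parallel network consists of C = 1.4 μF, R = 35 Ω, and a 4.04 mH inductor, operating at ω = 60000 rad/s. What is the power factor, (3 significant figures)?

X_L = ωL = 242 Ω
X_C = 1/(ωC) = 11.9 Ω
Parallel: admittances add. Y = 1/R + 1/(jωL) + jωC
Y = (0.0286 + j0.0799) S
|Y| = 0.0848 S → |Z| = 1/|Y| = 11.8 Ω, ∠Z = −∠Y = -70.3°
cos φ = cos(-70.3°) = 0.337

0.337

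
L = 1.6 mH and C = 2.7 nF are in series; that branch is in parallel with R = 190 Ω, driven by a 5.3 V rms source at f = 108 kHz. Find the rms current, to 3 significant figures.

ω = 2πf = 678600 rad/s
X_L = ωL = 1090 Ω
X_C = 1/(ωC) = 546 Ω
Branch 1: Z₁ = R = 190 Ω
Branch 2 (series LC): Z₂ = j(X_L − X_C) = j540 Ω
Parallel: Z = Z₁Z₂/(Z₁+Z₂), |Z| = 179 Ω, ∠Z = 19.4°
I = V/|Z| = 5.3/179 = 29.6 mA

29.6 mA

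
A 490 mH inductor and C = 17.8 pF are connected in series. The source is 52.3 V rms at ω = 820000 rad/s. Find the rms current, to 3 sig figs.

157 μA

X_L = ωL = 402000 Ω
X_C = 1/(ωC) = 68500 Ω
Net reactance X = X_L − X_C = 333000 Ω
Z = j333000 Ω
|Z| = √(0² + 333000²) = 333000 Ω
I = V/|Z| = 52.3/333000 = 157 μA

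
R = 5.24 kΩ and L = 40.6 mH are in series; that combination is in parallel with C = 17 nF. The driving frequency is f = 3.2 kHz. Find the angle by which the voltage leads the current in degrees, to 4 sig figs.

-59.22°

ω = 2πf = 20110 rad/s
X_L = ωL = 816.3 Ω
X_C = 1/(ωC) = 2926 Ω
Branch 1 (R+jX_L): Z₁ = 5240 + j816.3 Ω, |Z₁| = 5303 Ω
Branch 2 (−jX_C): Z₂ = −j2926 Ω
Parallel: Z = Z₁Z₂/(Z₁+Z₂), |Z| = 2747 Ω, ∠Z = -59.22°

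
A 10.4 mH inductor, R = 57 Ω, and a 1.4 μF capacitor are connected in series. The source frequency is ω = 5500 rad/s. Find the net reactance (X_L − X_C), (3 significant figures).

-72.7 Ω

X_L = ωL = 57.2 Ω
X_C = 1/(ωC) = 130 Ω
X = 57.2 − 130 = -72.7 Ω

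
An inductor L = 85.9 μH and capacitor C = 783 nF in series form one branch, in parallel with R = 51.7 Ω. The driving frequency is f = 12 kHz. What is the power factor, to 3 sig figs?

0.198

ω = 2πf = 75400 rad/s
X_L = ωL = 6.48 Ω
X_C = 1/(ωC) = 16.9 Ω
Branch 1: Z₁ = R = 51.7 Ω
Branch 2 (series LC): Z₂ = j(X_L − X_C) = −j10.5 Ω
Parallel: Z = Z₁Z₂/(Z₁+Z₂), |Z| = 10.3 Ω, ∠Z = -78.6°
cos φ = cos(-78.6°) = 0.198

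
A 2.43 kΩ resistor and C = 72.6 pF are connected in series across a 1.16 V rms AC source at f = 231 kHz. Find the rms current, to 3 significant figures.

118 μA

ω = 2πf = 1.451e+06 rad/s
X_C = 1/(ωC) = 9490 Ω
Z = 2430 − j9490 Ω
|Z| = √(2430² + 9490²) = 9800 Ω
I = V/|Z| = 1.16/9800 = 118 μA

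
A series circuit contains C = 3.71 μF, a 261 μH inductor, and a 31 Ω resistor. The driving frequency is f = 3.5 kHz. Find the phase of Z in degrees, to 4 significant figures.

-11.87°

ω = 2πf = 21990 rad/s
X_L = ωL = 5.740 Ω
X_C = 1/(ωC) = 12.26 Ω
Net reactance X = X_L − X_C = -6.517 Ω
Z = 31.00 − j6.517 Ω
|Z| = √(31.00² + 6.517²) = 31.68 Ω
∠Z = arctan(-6.517/31.00) = -11.87°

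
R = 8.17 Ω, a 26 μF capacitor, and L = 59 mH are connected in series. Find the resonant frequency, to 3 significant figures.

129 Hz

ω₀ = 1/√(LC) = 1/√(0.059 × 2.6e-05) = 807.4 rad/s
f₀ = ω₀/(2π) = 129 Hz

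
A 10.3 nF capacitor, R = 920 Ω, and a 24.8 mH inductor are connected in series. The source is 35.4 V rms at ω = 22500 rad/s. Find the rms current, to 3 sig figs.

9.15 mA

X_L = ωL = 558 Ω
X_C = 1/(ωC) = 4310 Ω
Net reactance X = X_L − X_C = -3760 Ω
Z = 920 − j3760 Ω
|Z| = √(920² + 3760²) = 3870 Ω
I = V/|Z| = 35.4/3870 = 9.15 mA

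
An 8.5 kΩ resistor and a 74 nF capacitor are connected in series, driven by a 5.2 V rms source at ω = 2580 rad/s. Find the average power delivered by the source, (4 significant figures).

2.306 mW

X_C = 1/(ωC) = 5238 Ω
Z = 8500 − j5238 Ω
|Z| = √(8500² + 5238²) = 9984 Ω
∠Z = arctan(-5238/8500) = -31.64°
I = V/|Z| = 520.8 μA
P = VI cos φ = 5.2 × 0.0005208 × cos(-31.64°) = 2.306 mW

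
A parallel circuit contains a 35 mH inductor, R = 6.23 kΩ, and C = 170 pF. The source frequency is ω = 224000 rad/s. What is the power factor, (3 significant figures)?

X_L = ωL = 7840 Ω
X_C = 1/(ωC) = 26300 Ω
Parallel: admittances add. Y = 1/R + 1/(jωL) + jωC
Y = (0.000161 − j8.95e-05) S
|Y| = 0.000184 S → |Z| = 1/|Y| = 5440 Ω, ∠Z = −∠Y = 29.1°
cos φ = cos(29.1°) = 0.873

0.873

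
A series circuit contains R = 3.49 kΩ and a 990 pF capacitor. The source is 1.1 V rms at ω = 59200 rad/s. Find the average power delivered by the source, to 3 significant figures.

X_C = 1/(ωC) = 17100 Ω
Z = 3490 − j17100 Ω
|Z| = √(3490² + 17100²) = 17400 Ω
∠Z = arctan(-17100/3490) = -78.4°
I = V/|Z| = 63.2 μA
P = VI cos φ = 1.1 × 6.32e-05 × cos(-78.4°) = 13.9 μW

13.9 μW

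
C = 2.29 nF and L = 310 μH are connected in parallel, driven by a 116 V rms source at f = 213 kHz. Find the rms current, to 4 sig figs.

ω = 2πf = 1.338e+06 rad/s
X_L = ωL = 414.9 Ω
X_C = 1/(ωC) = 326.3 Ω
Parallel: admittances add. Y = 1/(jωL) + jωC
Y = (0 + j0.0006544) S
|Y| = 0.0006544 S → |Z| = 1/|Y| = 1528 Ω, ∠Z = −∠Y = -90.00°
I = V/|Z| = 116/1528 = 75.91 mA

75.91 mA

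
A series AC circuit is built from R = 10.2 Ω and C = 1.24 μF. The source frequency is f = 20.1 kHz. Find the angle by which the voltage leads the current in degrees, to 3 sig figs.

ω = 2πf = 126300 rad/s
X_C = 1/(ωC) = 6.39 Ω
Z = 10.2 − j6.39 Ω
|Z| = √(10.2² + 6.39²) = 12.0 Ω
∠Z = arctan(-6.39/10.2) = -32.0°

-32.0°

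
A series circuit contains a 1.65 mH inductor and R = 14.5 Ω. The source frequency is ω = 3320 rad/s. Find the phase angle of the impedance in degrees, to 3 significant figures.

20.7°

X_L = ωL = 5.48 Ω
Z = 14.5 + j5.48 Ω
|Z| = √(14.5² + 5.48²) = 15.5 Ω
∠Z = arctan(5.48/14.5) = 20.7°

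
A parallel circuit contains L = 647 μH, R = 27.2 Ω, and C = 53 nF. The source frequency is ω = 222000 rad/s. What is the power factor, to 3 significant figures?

X_L = ωL = 144 Ω
X_C = 1/(ωC) = 85.0 Ω
Parallel: admittances add. Y = 1/R + 1/(jωL) + jωC
Y = (0.0368 + j0.00480) S
|Y| = 0.0371 S → |Z| = 1/|Y| = 27.0 Ω, ∠Z = −∠Y = -7.44°
cos φ = cos(-7.44°) = 0.992

0.992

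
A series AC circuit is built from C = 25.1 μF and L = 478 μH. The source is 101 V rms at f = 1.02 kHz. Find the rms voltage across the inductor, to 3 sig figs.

98.1 V

ω = 2πf = 6409 rad/s
X_L = ωL = 3.06 Ω
X_C = 1/(ωC) = 6.22 Ω
Net reactance X = X_L − X_C = -3.15 Ω
Z = − j3.15 Ω
|Z| = √(0² + 3.15²) = 3.15 Ω
I = V/|Z| = 32.0 A
V_L = I·|Z_L| = 32.0 × 3.06 = 98.1 V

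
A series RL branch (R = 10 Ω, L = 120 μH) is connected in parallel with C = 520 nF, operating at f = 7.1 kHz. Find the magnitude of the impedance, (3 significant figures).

ω = 2πf = 44610 rad/s
X_L = ωL = 5.35 Ω
X_C = 1/(ωC) = 43.1 Ω
Branch 1 (R+jX_L): Z₁ = 10.0 + j5.35 Ω, |Z₁| = 11.3 Ω
Branch 2 (−jX_C): Z₂ = −j43.1 Ω
Parallel: Z = Z₁Z₂/(Z₁+Z₂), |Z| = 12.5 Ω, ∠Z = 13.3°

12.5 Ω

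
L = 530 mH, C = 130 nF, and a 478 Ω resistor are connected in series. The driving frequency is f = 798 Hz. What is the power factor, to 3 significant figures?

0.392

ω = 2πf = 5014 rad/s
X_L = ωL = 2660 Ω
X_C = 1/(ωC) = 1530 Ω
Net reactance X = X_L − X_C = 1120 Ω
Z = 478 + j1120 Ω
|Z| = √(478² + 1120²) = 1220 Ω
∠Z = arctan(1120/478) = 66.9°
cos φ = cos(66.9°) = 0.392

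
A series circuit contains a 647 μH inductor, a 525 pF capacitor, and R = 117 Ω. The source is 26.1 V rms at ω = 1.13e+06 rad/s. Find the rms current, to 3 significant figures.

27.1 mA

X_L = ωL = 731 Ω
X_C = 1/(ωC) = 1690 Ω
Net reactance X = X_L − X_C = -955 Ω
Z = 117 − j955 Ω
|Z| = √(117² + 955²) = 962 Ω
I = V/|Z| = 26.1/962 = 27.1 mA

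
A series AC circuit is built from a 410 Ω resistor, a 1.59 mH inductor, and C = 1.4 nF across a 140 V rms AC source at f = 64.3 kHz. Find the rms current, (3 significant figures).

ω = 2πf = 404000 rad/s
X_L = ωL = 642 Ω
X_C = 1/(ωC) = 1770 Ω
Net reactance X = X_L − X_C = -1130 Ω
Z = 410 − j1130 Ω
|Z| = √(410² + 1130²) = 1200 Ω
I = V/|Z| = 140/1200 = 117 mA

117 mA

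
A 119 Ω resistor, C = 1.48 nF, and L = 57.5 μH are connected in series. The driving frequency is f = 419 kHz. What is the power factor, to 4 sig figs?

ω = 2πf = 2.633e+06 rad/s
X_L = ωL = 151.4 Ω
X_C = 1/(ωC) = 256.7 Ω
Net reactance X = X_L − X_C = -105.3 Ω
Z = 119.0 − j105.3 Ω
|Z| = √(119.0² + 105.3²) = 158.9 Ω
∠Z = arctan(-105.3/119.0) = -41.50°
cos φ = cos(-41.50°) = 0.7490

0.7490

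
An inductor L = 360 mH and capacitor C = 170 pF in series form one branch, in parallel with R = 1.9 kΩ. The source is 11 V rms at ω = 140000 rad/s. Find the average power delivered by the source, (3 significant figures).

63.7 mW

X_L = ωL = 50400 Ω
X_C = 1/(ωC) = 42000 Ω
Branch 1: Z₁ = R = 1900 Ω
Branch 2 (series LC): Z₂ = j(X_L − X_C) = j8380 Ω
Parallel: Z = Z₁Z₂/(Z₁+Z₂), |Z| = 1850 Ω, ∠Z = 12.8°
I = V/|Z| = 5.94 mA
P = VI cos φ = 11 × 0.00594 × cos(12.8°) = 63.7 mW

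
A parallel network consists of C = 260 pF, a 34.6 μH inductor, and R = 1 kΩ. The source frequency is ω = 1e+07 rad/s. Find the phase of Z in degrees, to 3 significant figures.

16.2°

X_L = ωL = 346 Ω
X_C = 1/(ωC) = 385 Ω
Parallel: admittances add. Y = 1/R + 1/(jωL) + jωC
Y = (0.00100 − j0.000290) S
|Y| = 0.00104 S → |Z| = 1/|Y| = 960 Ω, ∠Z = −∠Y = 16.2°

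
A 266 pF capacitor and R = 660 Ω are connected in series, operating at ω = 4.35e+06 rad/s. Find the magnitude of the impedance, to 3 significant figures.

1090 Ω

X_C = 1/(ωC) = 864 Ω
Z = 660 − j864 Ω
|Z| = √(660² + 864²) = 1090 Ω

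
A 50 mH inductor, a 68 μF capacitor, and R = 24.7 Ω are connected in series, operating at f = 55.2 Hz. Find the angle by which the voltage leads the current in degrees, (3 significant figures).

-45.4°

ω = 2πf = 346.8 rad/s
X_L = ωL = 17.3 Ω
X_C = 1/(ωC) = 42.4 Ω
Net reactance X = X_L − X_C = -25.1 Ω
Z = 24.7 − j25.1 Ω
|Z| = √(24.7² + 25.1²) = 35.2 Ω
∠Z = arctan(-25.1/24.7) = -45.4°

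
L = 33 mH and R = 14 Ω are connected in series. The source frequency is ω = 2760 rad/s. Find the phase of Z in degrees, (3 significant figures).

81.3°

X_L = ωL = 91.1 Ω
Z = 14.0 + j91.1 Ω
|Z| = √(14.0² + 91.1²) = 92.1 Ω
∠Z = arctan(91.1/14.0) = 81.3°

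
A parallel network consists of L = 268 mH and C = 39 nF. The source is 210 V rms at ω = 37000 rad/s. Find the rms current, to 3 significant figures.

X_L = ωL = 9920 Ω
X_C = 1/(ωC) = 693 Ω
Parallel: admittances add. Y = 1/(jωL) + jωC
Y = (0 + j0.00134) S
|Y| = 0.00134 S → |Z| = 1/|Y| = 745 Ω, ∠Z = −∠Y = -90.0°
I = V/|Z| = 210/745 = 282 mA

282 mA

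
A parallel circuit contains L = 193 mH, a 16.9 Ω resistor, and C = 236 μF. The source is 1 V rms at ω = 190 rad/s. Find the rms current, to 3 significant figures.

X_L = ωL = 36.7 Ω
X_C = 1/(ωC) = 22.3 Ω
Parallel: admittances add. Y = 1/R + 1/(jωL) + jωC
Y = (0.0592 + j0.0176) S
|Y| = 0.0617 S → |Z| = 1/|Y| = 16.2 Ω, ∠Z = −∠Y = -16.5°
I = V/|Z| = 1/16.2 = 61.7 mA

61.7 mA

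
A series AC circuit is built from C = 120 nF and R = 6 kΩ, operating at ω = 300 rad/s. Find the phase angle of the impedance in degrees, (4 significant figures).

-77.81°

X_C = 1/(ωC) = 27780 Ω
Z = 6000 − j27780 Ω
|Z| = √(6000² + 27780²) = 28420 Ω
∠Z = arctan(-27780/6000) = -77.81°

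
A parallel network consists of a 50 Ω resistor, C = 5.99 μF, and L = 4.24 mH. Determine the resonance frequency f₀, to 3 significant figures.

ω₀ = 1/√(LC) = 1/√(0.00424 × 5.99e-06) = 6275 rad/s
f₀ = ω₀/(2π) = 999 Hz

999 Hz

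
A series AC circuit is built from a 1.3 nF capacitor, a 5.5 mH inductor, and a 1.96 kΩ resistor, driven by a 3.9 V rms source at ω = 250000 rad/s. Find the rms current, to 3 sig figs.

1.50 mA

X_L = ωL = 1380 Ω
X_C = 1/(ωC) = 3080 Ω
Net reactance X = X_L − X_C = -1700 Ω
Z = 1960 − j1700 Ω
|Z| = √(1960² + 1700²) = 2600 Ω
I = V/|Z| = 3.9/2600 = 1.50 mA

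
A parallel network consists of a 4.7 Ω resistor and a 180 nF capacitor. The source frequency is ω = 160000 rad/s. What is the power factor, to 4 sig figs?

X_C = 1/(ωC) = 34.72 Ω
Parallel: admittances add. Y = 1/R + jωC
Y = (0.2128 + j0.02880) S
|Y| = 0.2147 S → |Z| = 1/|Y| = 4.658 Ω, ∠Z = −∠Y = -7.709°
cos φ = cos(-7.709°) = 0.9910

0.9910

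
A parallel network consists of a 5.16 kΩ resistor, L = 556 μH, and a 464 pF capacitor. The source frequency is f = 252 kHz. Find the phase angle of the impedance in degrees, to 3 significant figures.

64.2°

ω = 2πf = 1.583e+06 rad/s
X_L = ωL = 880 Ω
X_C = 1/(ωC) = 1360 Ω
Parallel: admittances add. Y = 1/R + 1/(jωL) + jωC
Y = (0.000194 − j0.000401) S
|Y| = 0.000446 S → |Z| = 1/|Y| = 2240 Ω, ∠Z = −∠Y = 64.2°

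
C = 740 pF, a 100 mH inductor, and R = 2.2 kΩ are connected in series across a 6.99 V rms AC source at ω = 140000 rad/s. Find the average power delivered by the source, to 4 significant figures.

4.528 mW

X_L = ωL = 14000 Ω
X_C = 1/(ωC) = 9653 Ω
Net reactance X = X_L − X_C = 4347 Ω
Z = 2200 + j4347 Ω
|Z| = √(2200² + 4347²) = 4872 Ω
∠Z = arctan(4347/2200) = 63.16°
I = V/|Z| = 1.435 mA
P = VI cos φ = 6.99 × 0.001435 × cos(63.16°) = 4.528 mW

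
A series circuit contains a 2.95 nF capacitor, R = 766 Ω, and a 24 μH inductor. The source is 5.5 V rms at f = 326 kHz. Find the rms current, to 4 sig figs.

ω = 2πf = 2.048e+06 rad/s
X_L = ωL = 49.16 Ω
X_C = 1/(ωC) = 165.5 Ω
Net reactance X = X_L − X_C = -116.3 Ω
Z = 766.0 − j116.3 Ω
|Z| = √(766.0² + 116.3²) = 774.8 Ω
I = V/|Z| = 5.5/774.8 = 7.099 mA

7.099 mA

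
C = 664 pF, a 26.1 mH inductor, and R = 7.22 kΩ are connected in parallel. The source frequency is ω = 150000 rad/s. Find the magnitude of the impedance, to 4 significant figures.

4797 Ω

X_L = ωL = 3915 Ω
X_C = 1/(ωC) = 10040 Ω
Parallel: admittances add. Y = 1/R + 1/(jωL) + jωC
Y = (0.0001385 − j0.0001558) S
|Y| = 0.0002085 S → |Z| = 1/|Y| = 4797 Ω, ∠Z = −∠Y = 48.37°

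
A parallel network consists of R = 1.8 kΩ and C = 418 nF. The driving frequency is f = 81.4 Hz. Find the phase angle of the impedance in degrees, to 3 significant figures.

-21.0°

ω = 2πf = 511.5 rad/s
X_C = 1/(ωC) = 4680 Ω
Parallel: admittances add. Y = 1/R + jωC
Y = (0.000556 + j0.000214) S
|Y| = 0.000595 S → |Z| = 1/|Y| = 1680 Ω, ∠Z = −∠Y = -21.0°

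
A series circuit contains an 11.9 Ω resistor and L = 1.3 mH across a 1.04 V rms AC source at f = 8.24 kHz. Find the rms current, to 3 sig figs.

15.2 mA

ω = 2πf = 51770 rad/s
X_L = ωL = 67.3 Ω
Z = 11.9 + j67.3 Ω
|Z| = √(11.9² + 67.3²) = 68.3 Ω
I = V/|Z| = 1.04/68.3 = 15.2 mA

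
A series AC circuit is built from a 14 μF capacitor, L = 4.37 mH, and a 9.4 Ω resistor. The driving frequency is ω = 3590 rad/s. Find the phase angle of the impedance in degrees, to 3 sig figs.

X_L = ωL = 15.7 Ω
X_C = 1/(ωC) = 19.9 Ω
Net reactance X = X_L − X_C = -4.21 Ω
Z = 9.40 − j4.21 Ω
|Z| = √(9.40² + 4.21²) = 10.3 Ω
∠Z = arctan(-4.21/9.40) = -24.1°

-24.1°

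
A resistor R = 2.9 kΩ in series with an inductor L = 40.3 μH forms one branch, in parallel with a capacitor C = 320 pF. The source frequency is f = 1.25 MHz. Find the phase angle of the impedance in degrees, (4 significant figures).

-82.16°

ω = 2πf = 7.854e+06 rad/s
X_L = ωL = 316.5 Ω
X_C = 1/(ωC) = 397.9 Ω
Branch 1 (R+jX_L): Z₁ = 2900 + j316.5 Ω, |Z₁| = 2917 Ω
Branch 2 (−jX_C): Z₂ = −j397.9 Ω
Parallel: Z = Z₁Z₂/(Z₁+Z₂), |Z| = 400.1 Ω, ∠Z = -82.16°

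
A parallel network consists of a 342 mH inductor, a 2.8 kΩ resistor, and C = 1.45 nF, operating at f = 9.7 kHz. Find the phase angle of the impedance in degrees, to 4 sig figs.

-6.453°

ω = 2πf = 60950 rad/s
X_L = ωL = 20840 Ω
X_C = 1/(ωC) = 11320 Ω
Parallel: admittances add. Y = 1/R + 1/(jωL) + jωC
Y = (0.0003571 + j4.04e-05) S
|Y| = 0.0003594 S → |Z| = 1/|Y| = 2782 Ω, ∠Z = −∠Y = -6.453°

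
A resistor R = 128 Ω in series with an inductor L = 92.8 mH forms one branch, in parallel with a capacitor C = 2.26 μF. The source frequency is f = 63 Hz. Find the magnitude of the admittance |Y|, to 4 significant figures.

7.313 mS

ω = 2πf = 395.8 rad/s
X_L = ωL = 36.73 Ω
X_C = 1/(ωC) = 1118 Ω
Branch 1 (R+jX_L): Z₁ = 128.0 + j36.73 Ω, |Z₁| = 133.2 Ω
Branch 2 (−jX_C): Z₂ = −j1118 Ω
Parallel: Z = Z₁Z₂/(Z₁+Z₂), |Z| = 136.7 Ω, ∠Z = 9.260°
|Y| = 1/|Z| = 7.313 mS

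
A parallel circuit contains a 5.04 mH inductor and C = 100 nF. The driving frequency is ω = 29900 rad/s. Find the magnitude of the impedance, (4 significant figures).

X_L = ωL = 150.7 Ω
X_C = 1/(ωC) = 334.4 Ω
Parallel: admittances add. Y = 1/(jωL) + jωC
Y = (0 − j0.003646) S
|Y| = 0.003646 S → |Z| = 1/|Y| = 274.3 Ω, ∠Z = −∠Y = 90.00°

274.3 Ω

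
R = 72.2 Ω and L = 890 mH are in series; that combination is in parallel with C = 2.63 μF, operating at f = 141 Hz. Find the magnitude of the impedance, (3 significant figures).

ω = 2πf = 885.9 rad/s
X_L = ωL = 788 Ω
X_C = 1/(ωC) = 429 Ω
Branch 1 (R+jX_L): Z₁ = 72.2 + j788 Ω, |Z₁| = 792 Ω
Branch 2 (−jX_C): Z₂ = −j429 Ω
Parallel: Z = Z₁Z₂/(Z₁+Z₂), |Z| = 927 Ω, ∠Z = -83.9°

927 Ω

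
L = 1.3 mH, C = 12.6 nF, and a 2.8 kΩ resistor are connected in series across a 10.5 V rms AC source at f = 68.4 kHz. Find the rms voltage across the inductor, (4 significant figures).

2.077 V

ω = 2πf = 429800 rad/s
X_L = ωL = 558.7 Ω
X_C = 1/(ωC) = 184.7 Ω
Net reactance X = X_L − X_C = 374.0 Ω
Z = 2800 + j374.0 Ω
|Z| = √(2800² + 374.0²) = 2825 Ω
I = V/|Z| = 3.717 mA
V_L = I·|Z_L| = 0.003717 × 558.7 = 2.077 V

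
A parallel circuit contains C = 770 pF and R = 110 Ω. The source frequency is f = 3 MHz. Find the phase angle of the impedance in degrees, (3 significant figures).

-57.9°

ω = 2πf = 1.885e+07 rad/s
X_C = 1/(ωC) = 68.9 Ω
Parallel: admittances add. Y = 1/R + jωC
Y = (0.00909 + j0.0145) S
|Y| = 0.0171 S → |Z| = 1/|Y| = 58.4 Ω, ∠Z = −∠Y = -57.9°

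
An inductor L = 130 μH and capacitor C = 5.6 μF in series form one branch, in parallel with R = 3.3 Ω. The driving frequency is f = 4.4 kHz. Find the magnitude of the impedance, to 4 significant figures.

ω = 2πf = 27650 rad/s
X_L = ωL = 3.594 Ω
X_C = 1/(ωC) = 6.459 Ω
Branch 1: Z₁ = R = 3.300 Ω
Branch 2 (series LC): Z₂ = j(X_L − X_C) = −j2.865 Ω
Parallel: Z = Z₁Z₂/(Z₁+Z₂), |Z| = 2.164 Ω, ∠Z = -49.03°

2.164 Ω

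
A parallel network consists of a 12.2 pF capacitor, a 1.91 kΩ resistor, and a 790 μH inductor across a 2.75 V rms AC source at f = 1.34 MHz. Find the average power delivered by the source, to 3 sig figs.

3.96 mW

ω = 2πf = 8.419e+06 rad/s
X_L = ωL = 6650 Ω
X_C = 1/(ωC) = 9740 Ω
Parallel: admittances add. Y = 1/R + 1/(jωL) + jωC
Y = (0.000524 − j4.76e-05) S
|Y| = 0.000526 S → |Z| = 1/|Y| = 1900 Ω, ∠Z = −∠Y = 5.20°
I = V/|Z| = 1.45 mA
P = VI cos φ = 2.75 × 0.00145 × cos(5.20°) = 3.96 mW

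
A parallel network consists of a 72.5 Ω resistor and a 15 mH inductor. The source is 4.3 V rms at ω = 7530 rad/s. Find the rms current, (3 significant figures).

70.5 mA

X_L = ωL = 113 Ω
Parallel: admittances add. Y = 1/R + 1/(jωL)
Y = (0.0138 − j0.00885) S
|Y| = 0.0164 S → |Z| = 1/|Y| = 61.0 Ω, ∠Z = −∠Y = 32.7°
I = V/|Z| = 4.3/61.0 = 70.5 mA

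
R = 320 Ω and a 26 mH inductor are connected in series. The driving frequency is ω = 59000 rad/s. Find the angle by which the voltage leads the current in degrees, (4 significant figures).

X_L = ωL = 1534 Ω
Z = 320.0 + j1534 Ω
|Z| = √(320.0² + 1534²) = 1567 Ω
∠Z = arctan(1534/320.0) = 78.22°

78.22°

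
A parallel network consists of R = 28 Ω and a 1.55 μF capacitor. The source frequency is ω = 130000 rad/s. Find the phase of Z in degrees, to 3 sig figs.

X_C = 1/(ωC) = 4.96 Ω
Parallel: admittances add. Y = 1/R + jωC
Y = (0.0357 + j0.201) S
|Y| = 0.205 S → |Z| = 1/|Y| = 4.89 Ω, ∠Z = −∠Y = -79.9°

-79.9°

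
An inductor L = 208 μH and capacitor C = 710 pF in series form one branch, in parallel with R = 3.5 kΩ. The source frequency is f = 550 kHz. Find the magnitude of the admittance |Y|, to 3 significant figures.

3.23 mS

ω = 2πf = 3.456e+06 rad/s
X_L = ωL = 719 Ω
X_C = 1/(ωC) = 408 Ω
Branch 1: Z₁ = R = 3500 Ω
Branch 2 (series LC): Z₂ = j(X_L − X_C) = j311 Ω
Parallel: Z = Z₁Z₂/(Z₁+Z₂), |Z| = 310 Ω, ∠Z = 84.9°
|Y| = 1/|Z| = 3.23 mS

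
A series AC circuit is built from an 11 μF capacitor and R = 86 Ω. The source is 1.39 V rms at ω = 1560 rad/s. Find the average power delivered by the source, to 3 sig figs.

X_C = 1/(ωC) = 58.3 Ω
Z = 86.0 − j58.3 Ω
|Z| = √(86.0² + 58.3²) = 104 Ω
∠Z = arctan(-58.3/86.0) = -34.1°
I = V/|Z| = 13.4 mA
P = VI cos φ = 1.39 × 0.0134 × cos(-34.1°) = 15.4 mW

15.4 mW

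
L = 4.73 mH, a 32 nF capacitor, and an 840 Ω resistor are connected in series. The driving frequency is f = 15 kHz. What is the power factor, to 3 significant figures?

ω = 2πf = 94250 rad/s
X_L = ωL = 446 Ω
X_C = 1/(ωC) = 332 Ω
Net reactance X = X_L − X_C = 114 Ω
Z = 840 + j114 Ω
|Z| = √(840² + 114²) = 848 Ω
∠Z = arctan(114/840) = 7.74°
cos φ = cos(7.74°) = 0.991

0.991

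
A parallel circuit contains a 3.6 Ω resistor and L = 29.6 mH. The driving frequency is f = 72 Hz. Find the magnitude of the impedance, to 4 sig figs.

3.477 Ω

ω = 2πf = 452.4 rad/s
X_L = ωL = 13.39 Ω
Parallel: admittances add. Y = 1/R + 1/(jωL)
Y = (0.2778 − j0.07468) S
|Y| = 0.2876 S → |Z| = 1/|Y| = 3.477 Ω, ∠Z = −∠Y = 15.05°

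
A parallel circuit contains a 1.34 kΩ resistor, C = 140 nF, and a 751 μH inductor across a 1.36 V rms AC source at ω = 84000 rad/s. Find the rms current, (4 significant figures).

X_L = ωL = 63.08 Ω
X_C = 1/(ωC) = 85.03 Ω
Parallel: admittances add. Y = 1/R + 1/(jωL) + jωC
Y = (0.0007463 − j0.004092) S
|Y| = 0.004159 S → |Z| = 1/|Y| = 240.4 Ω, ∠Z = −∠Y = 79.66°
I = V/|Z| = 1.36/240.4 = 5.657 mA

5.657 mA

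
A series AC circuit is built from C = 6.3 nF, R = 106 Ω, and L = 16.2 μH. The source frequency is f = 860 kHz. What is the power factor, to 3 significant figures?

0.877

ω = 2πf = 5.404e+06 rad/s
X_L = ωL = 87.5 Ω
X_C = 1/(ωC) = 29.4 Ω
Net reactance X = X_L − X_C = 58.2 Ω
Z = 106 + j58.2 Ω
|Z| = √(106² + 58.2²) = 121 Ω
∠Z = arctan(58.2/106) = 28.8°
cos φ = cos(28.8°) = 0.877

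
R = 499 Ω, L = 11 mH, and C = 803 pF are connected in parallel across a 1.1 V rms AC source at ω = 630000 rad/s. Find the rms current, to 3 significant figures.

2.24 mA

X_L = ωL = 6930 Ω
X_C = 1/(ωC) = 1980 Ω
Parallel: admittances add. Y = 1/R + 1/(jωL) + jωC
Y = (0.00200 + j0.000362) S
|Y| = 0.00204 S → |Z| = 1/|Y| = 491 Ω, ∠Z = −∠Y = -10.2°
I = V/|Z| = 1.1/491 = 2.24 mA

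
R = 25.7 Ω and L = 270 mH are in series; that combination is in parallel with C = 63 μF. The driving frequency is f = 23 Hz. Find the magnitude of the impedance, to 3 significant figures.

ω = 2πf = 144.5 rad/s
X_L = ωL = 39.0 Ω
X_C = 1/(ωC) = 110 Ω
Branch 1 (R+jX_L): Z₁ = 25.7 + j39.0 Ω, |Z₁| = 46.7 Ω
Branch 2 (−jX_C): Z₂ = −j110 Ω
Parallel: Z = Z₁Z₂/(Z₁+Z₂), |Z| = 68.1 Ω, ∠Z = 36.7°

68.1 Ω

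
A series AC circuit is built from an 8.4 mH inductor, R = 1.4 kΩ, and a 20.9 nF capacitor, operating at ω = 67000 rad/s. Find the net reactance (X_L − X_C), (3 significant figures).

-151 Ω

X_L = ωL = 563 Ω
X_C = 1/(ωC) = 714 Ω
X = 563 − 714 = -151 Ω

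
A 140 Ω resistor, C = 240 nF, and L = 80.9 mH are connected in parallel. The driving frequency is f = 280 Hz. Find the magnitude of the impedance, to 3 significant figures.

ω = 2πf = 1759 rad/s
X_L = ωL = 142 Ω
X_C = 1/(ωC) = 2370 Ω
Parallel: admittances add. Y = 1/R + 1/(jωL) + jωC
Y = (0.00714 − j0.00660) S
|Y| = 0.00973 S → |Z| = 1/|Y| = 103 Ω, ∠Z = −∠Y = 42.8°

103 Ω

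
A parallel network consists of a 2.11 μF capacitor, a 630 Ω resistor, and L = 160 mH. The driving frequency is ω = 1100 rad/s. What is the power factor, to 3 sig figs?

X_L = ωL = 176 Ω
X_C = 1/(ωC) = 431 Ω
Parallel: admittances add. Y = 1/R + 1/(jωL) + jωC
Y = (0.00159 − j0.00336) S
|Y| = 0.00372 S → |Z| = 1/|Y| = 269 Ω, ∠Z = −∠Y = 64.7°
cos φ = cos(64.7°) = 0.427

0.427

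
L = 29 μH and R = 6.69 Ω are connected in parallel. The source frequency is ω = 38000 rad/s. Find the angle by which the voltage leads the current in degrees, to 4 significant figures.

X_L = ωL = 1.102 Ω
Parallel: admittances add. Y = 1/R + 1/(jωL)
Y = (0.1495 − j0.9074) S
|Y| = 0.9197 S → |Z| = 1/|Y| = 1.087 Ω, ∠Z = −∠Y = 80.65°

80.65°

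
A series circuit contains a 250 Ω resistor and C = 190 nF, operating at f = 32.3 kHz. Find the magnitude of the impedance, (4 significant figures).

251.3 Ω

ω = 2πf = 202900 rad/s
X_C = 1/(ωC) = 25.93 Ω
Z = 250.0 − j25.93 Ω
|Z| = √(250.0² + 25.93²) = 251.3 Ω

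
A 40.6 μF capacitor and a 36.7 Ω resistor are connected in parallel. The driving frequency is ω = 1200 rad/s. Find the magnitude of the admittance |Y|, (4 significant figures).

55.82 mS

X_C = 1/(ωC) = 20.53 Ω
Parallel: admittances add. Y = 1/R + jωC
Y = (0.02725 + j0.04872) S
|Y| = 0.05582 S → |Z| = 1/|Y| = 17.91 Ω, ∠Z = −∠Y = -60.78°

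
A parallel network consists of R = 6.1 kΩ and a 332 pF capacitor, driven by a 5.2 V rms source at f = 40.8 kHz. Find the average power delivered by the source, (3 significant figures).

ω = 2πf = 256400 rad/s
X_C = 1/(ωC) = 11700 Ω
Parallel: admittances add. Y = 1/R + jωC
Y = (0.000164 + j8.51e-05) S
|Y| = 0.000185 S → |Z| = 1/|Y| = 5410 Ω, ∠Z = −∠Y = -27.4°
I = V/|Z| = 960 μA
P = VI cos φ = 5.2 × 0.000960 × cos(-27.4°) = 4.43 mW

4.43 mW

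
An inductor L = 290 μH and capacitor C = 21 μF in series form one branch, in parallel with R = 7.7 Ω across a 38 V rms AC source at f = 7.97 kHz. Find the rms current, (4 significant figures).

5.674 A

ω = 2πf = 50080 rad/s
X_L = ωL = 14.52 Ω
X_C = 1/(ωC) = 0.9509 Ω
Branch 1: Z₁ = R = 7.700 Ω
Branch 2 (series LC): Z₂ = j(X_L − X_C) = j13.57 Ω
Parallel: Z = Z₁Z₂/(Z₁+Z₂), |Z| = 6.697 Ω, ∠Z = 29.57°
I = V/|Z| = 38/6.697 = 5.674 A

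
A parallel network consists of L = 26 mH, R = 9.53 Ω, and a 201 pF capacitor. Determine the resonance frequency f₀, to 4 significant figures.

69.62 kHz

ω₀ = 1/√(LC) = 1/√(0.026 × 2.01e-10) = 437400 rad/s
f₀ = ω₀/(2π) = 69.62 kHz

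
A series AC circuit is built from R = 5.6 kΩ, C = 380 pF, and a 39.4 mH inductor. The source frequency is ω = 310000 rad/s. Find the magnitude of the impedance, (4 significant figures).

X_L = ωL = 12210 Ω
X_C = 1/(ωC) = 8489 Ω
Net reactance X = X_L − X_C = 3725 Ω
Z = 5600 + j3725 Ω
|Z| = √(5600² + 3725²) = 6726 Ω

6726 Ω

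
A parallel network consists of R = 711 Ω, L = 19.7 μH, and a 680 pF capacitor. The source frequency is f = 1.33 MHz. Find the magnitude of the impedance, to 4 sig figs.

684.9 Ω

ω = 2πf = 8.357e+06 rad/s
X_L = ωL = 164.6 Ω
X_C = 1/(ωC) = 176.0 Ω
Parallel: admittances add. Y = 1/R + 1/(jωL) + jωC
Y = (0.001406 − j0.0003919) S
|Y| = 0.001460 S → |Z| = 1/|Y| = 684.9 Ω, ∠Z = −∠Y = 15.57°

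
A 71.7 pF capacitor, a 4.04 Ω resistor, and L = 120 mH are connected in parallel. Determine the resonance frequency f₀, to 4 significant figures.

ω₀ = 1/√(LC) = 1/√(0.12 × 7.17e-11) = 340900 rad/s
f₀ = ω₀/(2π) = 54.26 kHz

54.26 kHz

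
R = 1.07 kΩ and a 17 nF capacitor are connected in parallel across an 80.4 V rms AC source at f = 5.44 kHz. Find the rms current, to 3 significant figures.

88.5 mA

ω = 2πf = 34180 rad/s
X_C = 1/(ωC) = 1720 Ω
Parallel: admittances add. Y = 1/R + jωC
Y = (0.000935 + j0.000581) S
|Y| = 0.00110 S → |Z| = 1/|Y| = 909 Ω, ∠Z = −∠Y = -31.9°
I = V/|Z| = 80.4/909 = 88.5 mA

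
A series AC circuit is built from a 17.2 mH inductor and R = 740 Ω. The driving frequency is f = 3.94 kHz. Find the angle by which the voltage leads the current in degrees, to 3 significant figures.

29.9°

ω = 2πf = 24760 rad/s
X_L = ωL = 426 Ω
Z = 740 + j426 Ω
|Z| = √(740² + 426²) = 854 Ω
∠Z = arctan(426/740) = 29.9°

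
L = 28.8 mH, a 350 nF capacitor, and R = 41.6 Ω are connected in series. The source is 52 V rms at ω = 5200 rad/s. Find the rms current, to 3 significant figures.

129 mA

X_L = ωL = 150 Ω
X_C = 1/(ωC) = 549 Ω
Net reactance X = X_L − X_C = -400 Ω
Z = 41.6 − j400 Ω
|Z| = √(41.6² + 400²) = 402 Ω
I = V/|Z| = 52/402 = 129 mA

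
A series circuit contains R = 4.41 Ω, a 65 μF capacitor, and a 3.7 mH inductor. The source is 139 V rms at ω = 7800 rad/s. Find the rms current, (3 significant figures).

5.10 A

X_L = ωL = 28.9 Ω
X_C = 1/(ωC) = 1.97 Ω
Net reactance X = X_L − X_C = 26.9 Ω
Z = 4.41 + j26.9 Ω
|Z| = √(4.41² + 26.9²) = 27.2 Ω
I = V/|Z| = 139/27.2 = 5.10 A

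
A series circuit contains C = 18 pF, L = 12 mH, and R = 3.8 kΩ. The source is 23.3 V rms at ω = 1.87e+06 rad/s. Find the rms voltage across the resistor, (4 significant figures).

X_L = ωL = 22440 Ω
X_C = 1/(ωC) = 29710 Ω
Net reactance X = X_L − X_C = -7269 Ω
Z = 3800 − j7269 Ω
|Z| = √(3800² + 7269²) = 8202 Ω
I = V/|Z| = 2.841 mA
V_R = I·|Z_R| = 0.002841 × 3800 = 10.79 V

10.79 V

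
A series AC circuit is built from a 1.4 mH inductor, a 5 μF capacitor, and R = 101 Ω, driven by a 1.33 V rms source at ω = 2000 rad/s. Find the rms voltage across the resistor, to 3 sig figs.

X_L = ωL = 2.80 Ω
X_C = 1/(ωC) = 100 Ω
Net reactance X = X_L − X_C = -97.2 Ω
Z = 101 − j97.2 Ω
|Z| = √(101² + 97.2²) = 140 Ω
I = V/|Z| = 9.49 mA
V_R = I·|Z_R| = 0.00949 × 101 = 0.958 V

0.958 V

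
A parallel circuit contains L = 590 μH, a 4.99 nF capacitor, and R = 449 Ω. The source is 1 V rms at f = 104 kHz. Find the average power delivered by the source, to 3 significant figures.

2.23 mW

ω = 2πf = 653500 rad/s
X_L = ωL = 386 Ω
X_C = 1/(ωC) = 307 Ω
Parallel: admittances add. Y = 1/R + 1/(jωL) + jωC
Y = (0.00223 + j0.000667) S
|Y| = 0.00232 S → |Z| = 1/|Y| = 430 Ω, ∠Z = −∠Y = -16.7°
I = V/|Z| = 2.32 mA
P = VI cos φ = 1 × 0.00232 × cos(-16.7°) = 2.23 mW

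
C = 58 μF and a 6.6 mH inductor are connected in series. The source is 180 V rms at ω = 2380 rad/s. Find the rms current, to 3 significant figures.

21.3 A

X_L = ωL = 15.7 Ω
X_C = 1/(ωC) = 7.24 Ω
Net reactance X = X_L − X_C = 8.46 Ω
Z = j8.46 Ω
|Z| = √(0² + 8.46²) = 8.46 Ω
I = V/|Z| = 180/8.46 = 21.3 A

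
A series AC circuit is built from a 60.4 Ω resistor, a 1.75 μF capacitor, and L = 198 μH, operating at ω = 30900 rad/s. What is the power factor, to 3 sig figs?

0.980

X_L = ωL = 6.12 Ω
X_C = 1/(ωC) = 18.5 Ω
Net reactance X = X_L − X_C = -12.4 Ω
Z = 60.4 − j12.4 Ω
|Z| = √(60.4² + 12.4²) = 61.7 Ω
∠Z = arctan(-12.4/60.4) = -11.6°
cos φ = cos(-11.6°) = 0.980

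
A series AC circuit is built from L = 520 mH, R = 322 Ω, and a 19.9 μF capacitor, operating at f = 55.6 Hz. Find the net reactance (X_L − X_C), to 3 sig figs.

ω = 2πf = 349.3 rad/s
X_L = ωL = 182 Ω
X_C = 1/(ωC) = 144 Ω
X = 182 − 144 = 37.8 Ω

37.8 Ω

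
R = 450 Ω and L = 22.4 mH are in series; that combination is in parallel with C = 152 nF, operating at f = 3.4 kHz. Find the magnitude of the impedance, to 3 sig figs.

420 Ω

ω = 2πf = 21360 rad/s
X_L = ωL = 479 Ω
X_C = 1/(ωC) = 308 Ω
Branch 1 (R+jX_L): Z₁ = 450 + j479 Ω, |Z₁| = 657 Ω
Branch 2 (−jX_C): Z₂ = −j308 Ω
Parallel: Z = Z₁Z₂/(Z₁+Z₂), |Z| = 420 Ω, ∠Z = -64.0°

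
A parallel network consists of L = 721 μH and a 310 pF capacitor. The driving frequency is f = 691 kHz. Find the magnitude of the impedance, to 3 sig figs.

974 Ω

ω = 2πf = 4.342e+06 rad/s
X_L = ωL = 3130 Ω
X_C = 1/(ωC) = 743 Ω
Parallel: admittances add. Y = 1/(jωL) + jωC
Y = (0 + j0.00103) S
|Y| = 0.00103 S → |Z| = 1/|Y| = 974 Ω, ∠Z = −∠Y = -90.0°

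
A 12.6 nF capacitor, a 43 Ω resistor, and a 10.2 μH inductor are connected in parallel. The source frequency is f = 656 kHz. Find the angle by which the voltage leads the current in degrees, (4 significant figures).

-50.44°

ω = 2πf = 4.122e+06 rad/s
X_L = ωL = 42.04 Ω
X_C = 1/(ωC) = 19.26 Ω
Parallel: admittances add. Y = 1/R + 1/(jωL) + jωC
Y = (0.02326 + j0.02815) S
|Y| = 0.03651 S → |Z| = 1/|Y| = 27.39 Ω, ∠Z = −∠Y = -50.44°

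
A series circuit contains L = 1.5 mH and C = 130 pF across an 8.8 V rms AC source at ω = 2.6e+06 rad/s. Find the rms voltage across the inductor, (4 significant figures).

X_L = ωL = 3900 Ω
X_C = 1/(ωC) = 2959 Ω
Net reactance X = X_L − X_C = 941.4 Ω
Z = j941.4 Ω
|Z| = √(0² + 941.4²) = 941.4 Ω
I = V/|Z| = 9.348 mA
V_L = I·|Z_L| = 0.009348 × 3900 = 36.46 V

36.46 V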